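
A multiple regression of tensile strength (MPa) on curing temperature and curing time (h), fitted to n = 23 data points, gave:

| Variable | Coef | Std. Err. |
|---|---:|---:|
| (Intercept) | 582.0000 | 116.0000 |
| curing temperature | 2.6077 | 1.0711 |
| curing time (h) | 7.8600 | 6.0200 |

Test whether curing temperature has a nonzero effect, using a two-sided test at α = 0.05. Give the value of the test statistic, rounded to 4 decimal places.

t = 2.4346

Read off: b = 2.6077, SE = 1.0711 for curing temperature.
H₀: β₁ = 0 vs H₁: β₁ ≠ 0.
t = 2.6077 / 1.0711 = 2.4346.
df = n − k − 1 = 23 − 2 − 1 = 20.
Two-sided p ≈ 0.0244, which is < 0.05, so reject H₀.
There is evidence that curing temperature is associated with tensile strength, holding the other predictors fixed.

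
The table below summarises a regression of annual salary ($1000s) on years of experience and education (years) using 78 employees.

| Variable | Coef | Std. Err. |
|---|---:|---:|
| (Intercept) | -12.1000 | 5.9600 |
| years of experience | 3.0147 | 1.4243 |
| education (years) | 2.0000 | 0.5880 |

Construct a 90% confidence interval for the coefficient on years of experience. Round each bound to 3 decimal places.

(0.643, 5.387)

Read off: b = 3.0147, SE = 1.4243 for years of experience.
df = n − k − 1 = 78 − 2 − 1 = 75.
t* = t_{0.05, 75} = 1.665425.
Margin = t* × SE = 1.665425 × 1.4243 = 2.37207.
CI: 3.0147 ± 2.37207 → (0.643, 5.387).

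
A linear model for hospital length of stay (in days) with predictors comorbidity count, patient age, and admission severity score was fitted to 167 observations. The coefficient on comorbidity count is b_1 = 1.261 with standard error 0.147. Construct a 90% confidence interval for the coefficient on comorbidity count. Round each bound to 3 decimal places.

(1.018, 1.504)

df = n − k − 1 = 167 − 3 − 1 = 163.
t* = t_{0.05, 163} = 1.654256.
Margin = t* × SE = 1.654256 × 0.147 = 0.24318.
CI: 1.261 ± 0.24318 → (1.018, 1.504).
With 90% confidence, each one-unit increase in comorbidity count is associated with a change of between 1.018 and 1.504 days in hospital length of stay, holding the other predictors fixed.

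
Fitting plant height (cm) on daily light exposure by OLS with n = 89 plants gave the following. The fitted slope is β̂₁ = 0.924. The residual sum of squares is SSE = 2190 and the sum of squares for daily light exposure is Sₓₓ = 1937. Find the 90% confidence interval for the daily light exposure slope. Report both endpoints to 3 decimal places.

MSE = SSE/(n − 2) = 2190/87 = 25.1724.
SE(β̂₁) = √(MSE/Sₓₓ) = √(25.1724/1937) = 0.113998.
df = n − 2 = 87.
t* = t_{0.05, 87} = 1.662557.
Margin = t* × SE = 1.662557 × 0.113998 = 0.18953.
CI: 0.924 ± 0.18953 → (0.734, 1.114).
With 90% confidence, each one-unit increase in daily light exposure is associated with a change of between 0.734 and 1.114 cm in plant height.

(0.734, 1.114)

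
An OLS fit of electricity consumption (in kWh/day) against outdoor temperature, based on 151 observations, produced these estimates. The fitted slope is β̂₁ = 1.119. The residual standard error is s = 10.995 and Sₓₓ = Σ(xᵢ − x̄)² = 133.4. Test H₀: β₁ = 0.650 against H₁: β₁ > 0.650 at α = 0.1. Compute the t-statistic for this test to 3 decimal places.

SE(β̂₁) = s/√Sₓₓ = 10.995/√133.4 = 0.951957.
t = (1.119 − 0.650) / 0.951957 = 0.493.
df = n − 2 = 149.
One-sided p ≈ 0.3115, which is ≥ 0.1, so fail to reject H₀.
The data do not give significant evidence that the true slope on outdoor temperature exceeds 0.650 kWh/day per unit.

t = 0.493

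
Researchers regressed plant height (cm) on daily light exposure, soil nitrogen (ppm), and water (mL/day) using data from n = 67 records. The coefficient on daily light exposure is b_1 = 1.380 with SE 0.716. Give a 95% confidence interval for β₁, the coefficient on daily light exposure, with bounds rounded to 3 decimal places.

df = n − k − 1 = 67 − 3 − 1 = 63.
t* = t_{0.025, 63} = 1.998341.
Margin = t* × SE = 1.998341 × 0.716 = 1.43081.
CI: 1.380 ± 1.43081 → (-0.051, 2.811).
With 95% confidence, each one-unit increase in daily light exposure is associated with a change of between -0.051 and 2.811 cm in plant height, holding the other predictors fixed.

(-0.051, 2.811)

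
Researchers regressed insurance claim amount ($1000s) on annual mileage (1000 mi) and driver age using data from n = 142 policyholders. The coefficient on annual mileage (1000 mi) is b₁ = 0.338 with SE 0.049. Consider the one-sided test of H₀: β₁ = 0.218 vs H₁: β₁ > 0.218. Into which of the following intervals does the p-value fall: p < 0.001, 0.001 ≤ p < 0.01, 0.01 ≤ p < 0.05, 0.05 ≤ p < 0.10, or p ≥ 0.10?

t = (0.338 − 0.218) / 0.049 = 2.449.
df = n − k − 1 = 142 − 2 − 1 = 139.
One-sided p = P(T_{139} > t) ≈ 0.0078.
So 0.001 ≤ p < 0.01.

0.001 ≤ p < 0.01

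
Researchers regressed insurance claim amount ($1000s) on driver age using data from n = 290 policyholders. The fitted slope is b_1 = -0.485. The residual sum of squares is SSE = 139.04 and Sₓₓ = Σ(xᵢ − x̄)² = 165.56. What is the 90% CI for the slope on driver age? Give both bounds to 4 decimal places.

(-0.5741, -0.3959)

MSE = SSE/(n − 2) = 139.04/288 = 0.482778.
SE(b_1) = √(MSE/Sₓₓ) = √(0.482778/165.56) = 0.0540003.
df = n − 2 = 288.
t* = t_{0.05, 288} = 1.650162.
Margin = t* × SE = 1.650162 × 0.0540003 = 0.089109.
CI: -0.485 ± 0.089109 → (-0.5741, -0.3959).
With 90% confidence, each one-unit increase in driver age is associated with a change of between -0.5741 and -0.3959 $1000s in insurance claim amount.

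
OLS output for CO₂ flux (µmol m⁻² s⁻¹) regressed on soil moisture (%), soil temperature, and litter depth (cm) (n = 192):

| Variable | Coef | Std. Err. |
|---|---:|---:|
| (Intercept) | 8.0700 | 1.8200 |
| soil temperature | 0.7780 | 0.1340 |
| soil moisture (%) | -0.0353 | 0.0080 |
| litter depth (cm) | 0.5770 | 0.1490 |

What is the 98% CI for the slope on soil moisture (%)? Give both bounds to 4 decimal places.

Read off: b = -0.0353, SE = 0.0080 for soil moisture (%).
df = n − k − 1 = 192 − 3 − 1 = 188.
t* = t_{0.01, 188} = 2.346346.
Margin = t* × SE = 2.346346 × 0.0080 = 0.018771.
CI: -0.0353 ± 0.018771 → (-0.0541, -0.0165).

(-0.0541, -0.0165)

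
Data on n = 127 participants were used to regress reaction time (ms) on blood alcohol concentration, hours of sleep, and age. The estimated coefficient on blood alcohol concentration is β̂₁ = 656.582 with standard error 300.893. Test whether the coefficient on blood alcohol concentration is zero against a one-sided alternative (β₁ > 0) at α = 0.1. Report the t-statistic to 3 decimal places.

t = 2.182

H₀: β₁ = 0 vs H₁: β₁ > 0.
t = (β̂₁ − β₁⁰)/SE = 656.582 / 300.893 = 2.182.
df = n − k − 1 = 127 − 3 − 1 = 123.
One-sided p ≈ 0.0155, which is < 0.1, so reject H₀.
There is evidence that the true slope on blood alcohol concentration is positive, holding the other predictors fixed.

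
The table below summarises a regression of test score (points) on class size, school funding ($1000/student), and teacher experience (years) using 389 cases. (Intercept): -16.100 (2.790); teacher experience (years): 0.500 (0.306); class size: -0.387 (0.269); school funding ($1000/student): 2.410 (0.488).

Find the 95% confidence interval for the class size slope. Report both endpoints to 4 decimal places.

(-0.9159, 0.1419)

Read off: b = -0.387, SE = 0.269 for class size.
df = n − k − 1 = 389 − 3 − 1 = 385.
t* = t_{0.025, 385} = 1.966145.
Margin = t* × SE = 1.966145 × 0.269 = 0.528893.
CI: -0.387 ± 0.528893 → (-0.9159, 0.1419).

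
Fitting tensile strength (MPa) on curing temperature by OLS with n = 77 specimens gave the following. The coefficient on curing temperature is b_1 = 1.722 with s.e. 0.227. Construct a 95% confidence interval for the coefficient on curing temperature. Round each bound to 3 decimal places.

df = n − 2 = 77 − 2 = 75.
t* = t_{0.025, 75} = 1.992102.
Margin = t* × SE = 1.992102 × 0.227 = 0.45221.
CI: 1.722 ± 0.45221 → (1.270, 2.174).
With 95% confidence, each one-unit increase in curing temperature is associated with a change of between 1.270 and 2.174 MPa in tensile strength.

(1.270, 2.174)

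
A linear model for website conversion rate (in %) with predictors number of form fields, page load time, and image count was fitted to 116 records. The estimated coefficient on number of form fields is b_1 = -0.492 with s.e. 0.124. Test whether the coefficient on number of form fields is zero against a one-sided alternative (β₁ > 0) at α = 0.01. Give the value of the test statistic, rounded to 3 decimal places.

H₀: β₁ = 0 vs H₁: β₁ > 0.
t = (b_1 − β₁⁰)/SE = -0.492 / 0.124 = -3.968.
df = n − k − 1 = 116 − 3 − 1 = 112.
One-sided p ≈ 0.9999, which is ≥ 0.01, so fail to reject H₀.
The data do not give significant evidence that the true slope on number of form fields is positive, holding the other predictors fixed.

t = -3.968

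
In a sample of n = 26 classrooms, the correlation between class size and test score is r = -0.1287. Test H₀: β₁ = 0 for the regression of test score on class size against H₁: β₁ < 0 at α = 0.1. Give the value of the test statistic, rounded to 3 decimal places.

t = -0.636

t = r·√(n − 2)/√(1 − r²) = -0.1287·√24/√0.983436 = -0.636.
df = n − 2 = 24.
One-sided p ≈ 0.2655, which is ≥ 0.1, so fail to reject H₀.
The data do not give significant evidence of a linear association between class size and test score.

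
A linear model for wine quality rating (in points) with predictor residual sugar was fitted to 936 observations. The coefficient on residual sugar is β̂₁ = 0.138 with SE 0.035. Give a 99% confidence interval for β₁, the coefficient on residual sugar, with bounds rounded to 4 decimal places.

df = n − 2 = 936 − 2 = 934.
t* = t_{0.005, 934} = 2.581103.
Margin = t* × SE = 2.581103 × 0.035 = 0.090339.
CI: 0.138 ± 0.090339 → (0.0477, 0.2283).
With 99% confidence, each one-unit increase in residual sugar is associated with a change of between 0.0477 and 0.2283 points in wine quality rating.

(0.0477, 0.2283)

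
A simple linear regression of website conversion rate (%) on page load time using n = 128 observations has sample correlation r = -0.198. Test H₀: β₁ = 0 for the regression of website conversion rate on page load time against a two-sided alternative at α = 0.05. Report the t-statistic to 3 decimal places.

t = r·√(n − 2)/√(1 − r²) = -0.198·√126/√0.960796 = -2.267.
df = n − 2 = 126.
Two-sided p ≈ 0.0251, which is < 0.05, so reject H₀.
There is evidence of a linear association between page load time and website conversion rate.

t = -2.267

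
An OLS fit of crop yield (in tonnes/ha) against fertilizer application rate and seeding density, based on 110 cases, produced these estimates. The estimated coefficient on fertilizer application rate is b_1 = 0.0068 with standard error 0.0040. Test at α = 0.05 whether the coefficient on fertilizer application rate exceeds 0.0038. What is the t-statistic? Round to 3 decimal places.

H₀: β₁ = 0.0038 vs H₁: β₁ > 0.0038.
t = (b_1 − β₁⁰)/SE = (0.0068 − 0.0038) / 0.0040 = 0.750.
df = n − k − 1 = 110 − 2 − 1 = 107.
One-sided p ≈ 0.2275, which is ≥ 0.05, so fail to reject H₀.
The data do not give significant evidence that the true slope on fertilizer application rate exceeds 0.0038 tonnes/ha per unit, holding the other predictors fixed.

t = 0.750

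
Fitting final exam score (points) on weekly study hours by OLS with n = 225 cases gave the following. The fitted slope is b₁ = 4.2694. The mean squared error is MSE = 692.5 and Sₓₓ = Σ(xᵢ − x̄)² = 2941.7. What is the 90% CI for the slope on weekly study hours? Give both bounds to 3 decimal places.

SE(b₁) = √(MSE/Sₓₓ) = √(692.5/2941.7) = 0.485189.
df = n − 2 = 223.
t* = t_{0.05, 223} = 1.651715.
Margin = t* × SE = 1.651715 × 0.485189 = 0.80139.
CI: 4.2694 ± 0.80139 → (3.468, 5.071).
With 90% confidence, each one-unit increase in weekly study hours is associated with a change of between 3.468 and 5.071 points in final exam score.

(3.468, 5.071)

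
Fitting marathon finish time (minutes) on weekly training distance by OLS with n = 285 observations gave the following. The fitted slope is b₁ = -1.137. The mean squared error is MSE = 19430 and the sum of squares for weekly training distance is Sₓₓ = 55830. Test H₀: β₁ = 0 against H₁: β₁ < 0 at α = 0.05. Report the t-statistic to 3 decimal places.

SE(b₁) = √(MSE/Sₓₓ) = √(19430/55830) = 0.589933.
t = -1.137 / 0.589933 = -1.927.
df = n − 2 = 283.
One-sided p ≈ 0.0275, which is < 0.05, so reject H₀.
There is evidence that the true slope on weekly training distance is negative.

t = -1.927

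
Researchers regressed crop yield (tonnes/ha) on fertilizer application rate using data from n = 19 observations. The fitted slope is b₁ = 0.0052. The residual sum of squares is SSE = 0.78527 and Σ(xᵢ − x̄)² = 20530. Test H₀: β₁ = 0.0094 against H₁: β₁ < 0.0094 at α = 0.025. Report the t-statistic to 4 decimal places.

MSE = SSE/(n − 2) = 0.78527/17 = 0.0461924.
SE(b₁) = √(MSE/Sₓₓ) = √(0.0461924/20530) = 0.0015.
t = (0.0052 − 0.0094) / 0.0015 = -2.8000.
df = n − 2 = 17.
One-sided p ≈ 0.0062, which is < 0.025, so reject H₀.
There is evidence that the true slope on fertilizer application rate is below 0.0094 tonnes/ha per unit.

t = -2.8000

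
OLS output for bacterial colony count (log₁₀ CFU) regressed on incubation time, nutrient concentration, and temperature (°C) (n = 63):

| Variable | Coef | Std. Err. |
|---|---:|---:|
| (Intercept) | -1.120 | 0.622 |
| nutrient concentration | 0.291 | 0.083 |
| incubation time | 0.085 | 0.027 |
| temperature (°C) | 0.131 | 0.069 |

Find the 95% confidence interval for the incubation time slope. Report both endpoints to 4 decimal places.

Read off: b = 0.085, SE = 0.027 for incubation time.
df = n − k − 1 = 63 − 3 − 1 = 59.
t* = t_{0.025, 59} = 2.000995.
Margin = t* × SE = 2.000995 × 0.027 = 0.054027.
CI: 0.085 ± 0.054027 → (0.0310, 0.1390).

(0.0310, 0.1390)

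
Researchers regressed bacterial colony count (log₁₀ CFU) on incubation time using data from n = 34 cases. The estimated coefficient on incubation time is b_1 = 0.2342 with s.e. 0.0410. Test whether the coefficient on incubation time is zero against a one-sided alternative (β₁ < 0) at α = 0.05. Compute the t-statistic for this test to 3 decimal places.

t = 5.712

H₀: β₁ = 0 vs H₁: β₁ < 0.
t = (b_1 − β₁⁰)/SE = 0.2342 / 0.0410 = 5.712.
df = n − 2 = 34 − 2 = 32.
One-sided p ≈ 1.0000, which is ≥ 0.05, so fail to reject H₀.
The data do not give significant evidence that the true slope on incubation time is negative.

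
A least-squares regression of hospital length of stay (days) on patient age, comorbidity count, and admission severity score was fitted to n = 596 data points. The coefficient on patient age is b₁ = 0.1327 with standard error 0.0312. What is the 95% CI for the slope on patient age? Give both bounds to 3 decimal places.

df = n − k − 1 = 596 − 3 − 1 = 592.
t* = t_{0.025, 592} = 1.963979.
Margin = t* × SE = 1.963979 × 0.0312 = 0.06128.
CI: 0.1327 ± 0.06128 → (0.071, 0.194).
With 95% confidence, each one-unit increase in patient age is associated with a change of between 0.071 and 0.194 days in hospital length of stay, holding the other predictors fixed.

(0.071, 0.194)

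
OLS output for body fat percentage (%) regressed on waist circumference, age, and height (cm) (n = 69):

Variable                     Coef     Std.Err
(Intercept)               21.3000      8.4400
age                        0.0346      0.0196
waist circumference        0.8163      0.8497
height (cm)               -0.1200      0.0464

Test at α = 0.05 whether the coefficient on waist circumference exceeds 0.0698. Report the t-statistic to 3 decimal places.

t = 0.879

Read off: b = 0.8163, SE = 0.8497 for waist circumference.
H₀: β₁ = 0.0698 vs H₁: β₁ > 0.0698.
t = (0.8163 − 0.0698) / 0.8497 = 0.879.
df = n − k − 1 = 69 − 3 − 1 = 65.
One-sided p ≈ 0.1914, which is ≥ 0.05, so fail to reject H₀.
The data do not give significant evidence that the true slope on waist circumference exceeds 0.0698 % per unit, holding the other predictors fixed.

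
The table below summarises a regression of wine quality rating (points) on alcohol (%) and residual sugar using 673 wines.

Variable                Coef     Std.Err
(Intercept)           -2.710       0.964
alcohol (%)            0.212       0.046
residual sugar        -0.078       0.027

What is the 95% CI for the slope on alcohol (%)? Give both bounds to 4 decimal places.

Read off: b = 0.212, SE = 0.046 for alcohol (%).
df = n − k − 1 = 673 − 2 − 1 = 670.
t* = t_{0.025, 670} = 1.963511.
Margin = t* × SE = 1.963511 × 0.046 = 0.090322.
CI: 0.212 ± 0.090322 → (0.1217, 0.3023).

(0.1217, 0.3023)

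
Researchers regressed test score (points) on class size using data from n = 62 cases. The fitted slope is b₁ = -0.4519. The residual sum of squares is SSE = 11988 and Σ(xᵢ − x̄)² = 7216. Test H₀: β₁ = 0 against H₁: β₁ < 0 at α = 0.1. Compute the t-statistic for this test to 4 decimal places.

t = -2.7158

MSE = SSE/(n − 2) = 11988/60 = 199.8.
SE(b₁) = √(MSE/Sₓₓ) = √(199.8/7216) = 0.166399.
t = -0.4519 / 0.166399 = -2.7158.
df = n − 2 = 60.
One-sided p ≈ 0.0043, which is < 0.1, so reject H₀.
There is evidence that the true slope on class size is negative.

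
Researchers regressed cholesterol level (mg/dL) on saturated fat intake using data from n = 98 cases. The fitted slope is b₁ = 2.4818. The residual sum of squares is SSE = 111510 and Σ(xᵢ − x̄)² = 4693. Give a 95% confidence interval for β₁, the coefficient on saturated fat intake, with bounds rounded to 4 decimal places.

(1.4943, 3.4693)

MSE = SSE/(n − 2) = 111510/96 = 1161.56.
SE(b₁) = √(MSE/Sₓₓ) = √(1161.56/4693) = 0.497503.
df = n − 2 = 96.
t* = t_{0.025, 96} = 1.984984.
Margin = t* × SE = 1.984984 × 0.497503 = 0.987536.
CI: 2.4818 ± 0.987536 → (1.4943, 3.4693).
With 95% confidence, each one-unit increase in saturated fat intake is associated with a change of between 1.4943 and 3.4693 mg/dL in cholesterol level.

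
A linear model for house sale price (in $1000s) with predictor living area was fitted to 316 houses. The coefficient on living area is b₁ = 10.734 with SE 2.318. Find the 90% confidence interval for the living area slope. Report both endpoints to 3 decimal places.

(6.910, 14.558)

df = n − 2 = 316 − 2 = 314.
t* = t_{0.05, 314} = 1.649721.
Margin = t* × SE = 1.649721 × 2.318 = 3.82405.
CI: 10.734 ± 3.82405 → (6.910, 14.558).
With 90% confidence, each one-unit increase in living area is associated with a change of between 6.910 and 14.558 $1000s in house sale price.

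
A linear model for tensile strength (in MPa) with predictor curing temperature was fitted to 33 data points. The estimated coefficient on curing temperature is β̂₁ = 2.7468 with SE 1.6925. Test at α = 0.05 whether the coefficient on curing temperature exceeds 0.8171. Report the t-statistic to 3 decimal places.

t = 1.140

H₀: β₁ = 0.8171 vs H₁: β₁ > 0.8171.
t = (β̂₁ − β₁⁰)/SE = (2.7468 − 0.8171) / 1.6925 = 1.140.
df = n − 2 = 33 − 2 = 31.
One-sided p ≈ 0.1315, which is ≥ 0.05, so fail to reject H₀.
The data do not give significant evidence that the true slope on curing temperature exceeds 0.8171 MPa per unit.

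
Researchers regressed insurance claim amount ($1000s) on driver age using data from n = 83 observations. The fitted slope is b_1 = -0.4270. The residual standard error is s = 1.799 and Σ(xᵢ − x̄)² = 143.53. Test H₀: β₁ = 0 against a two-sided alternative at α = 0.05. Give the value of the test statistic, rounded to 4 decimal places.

SE(b_1) = s/√Sₓₓ = 1.799/√143.53 = 0.150162.
t = -0.4270 / 0.150162 = -2.8436.
df = n − 2 = 81.
Two-sided p ≈ 0.0056, which is < 0.05, so reject H₀.
There is evidence that driver age is associated with insurance claim amount.

t = -2.8436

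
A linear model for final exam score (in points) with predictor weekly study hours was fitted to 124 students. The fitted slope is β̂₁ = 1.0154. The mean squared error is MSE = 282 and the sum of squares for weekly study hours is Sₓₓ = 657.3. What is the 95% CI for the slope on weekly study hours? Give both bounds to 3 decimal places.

SE(β̂₁) = √(MSE/Sₓₓ) = √(282/657.3) = 0.655002.
df = n − 2 = 122.
t* = t_{0.025, 122} = 1.9796.
Margin = t* × SE = 1.9796 × 0.655002 = 1.29664.
CI: 1.0154 ± 1.29664 → (-0.281, 2.312).
With 95% confidence, each one-unit increase in weekly study hours is associated with a change of between -0.281 and 2.312 points in final exam score.

(-0.281, 2.312)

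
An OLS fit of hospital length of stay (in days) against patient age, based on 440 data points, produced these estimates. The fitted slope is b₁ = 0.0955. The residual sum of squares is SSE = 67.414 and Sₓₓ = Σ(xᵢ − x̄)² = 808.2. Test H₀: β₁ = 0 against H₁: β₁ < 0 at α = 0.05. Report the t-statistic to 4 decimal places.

MSE = SSE/(n − 2) = 67.414/438 = 0.153913.
SE(b₁) = √(MSE/Sₓₓ) = √(0.153913/808.2) = 0.0138.
t = 0.0955 / 0.0138 = 6.9203.
df = n − 2 = 438.
One-sided p ≈ 1.0000, which is ≥ 0.05, so fail to reject H₀.
The data do not give significant evidence that the true slope on patient age is negative.

t = 6.9203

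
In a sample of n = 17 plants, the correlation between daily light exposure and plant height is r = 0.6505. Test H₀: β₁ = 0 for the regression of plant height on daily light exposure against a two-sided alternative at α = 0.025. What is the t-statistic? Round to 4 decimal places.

t = r·√(n − 2)/√(1 − r²) = 0.6505·√15/√0.57685 = 3.3171.
df = n − 2 = 15.
Two-sided p ≈ 0.0047, which is < 0.025, so reject H₀.
There is evidence of a linear association between daily light exposure and plant height.

t = 3.3171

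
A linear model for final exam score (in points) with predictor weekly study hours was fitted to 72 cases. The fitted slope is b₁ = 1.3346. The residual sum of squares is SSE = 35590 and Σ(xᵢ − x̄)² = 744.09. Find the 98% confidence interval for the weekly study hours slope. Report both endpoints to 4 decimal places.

MSE = SSE/(n − 2) = 35590/70 = 508.429.
SE(b₁) = √(MSE/Sₓₓ) = √(508.429/744.09) = 0.826613.
df = n − 2 = 70.
t* = t_{0.01, 70} = 2.380807.
Margin = t* × SE = 2.380807 × 0.826613 = 1.968006.
CI: 1.3346 ± 1.968006 → (-0.6334, 3.3026).
With 98% confidence, each one-unit increase in weekly study hours is associated with a change of between -0.6334 and 3.3026 points in final exam score.

(-0.6334, 3.3026)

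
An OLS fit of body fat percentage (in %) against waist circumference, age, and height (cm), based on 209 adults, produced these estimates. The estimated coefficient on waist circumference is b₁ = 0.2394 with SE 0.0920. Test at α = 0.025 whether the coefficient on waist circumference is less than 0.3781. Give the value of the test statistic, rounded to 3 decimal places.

t = -1.508

H₀: β₁ = 0.3781 vs H₁: β₁ < 0.3781.
t = (b₁ − β₁⁰)/SE = (0.2394 − 0.3781) / 0.0920 = -1.508.
df = n − k − 1 = 209 − 3 − 1 = 205.
One-sided p ≈ 0.0666, which is ≥ 0.025, so fail to reject H₀.
The data do not give significant evidence that the true slope on waist circumference is below 0.3781 % per unit, holding the other predictors fixed.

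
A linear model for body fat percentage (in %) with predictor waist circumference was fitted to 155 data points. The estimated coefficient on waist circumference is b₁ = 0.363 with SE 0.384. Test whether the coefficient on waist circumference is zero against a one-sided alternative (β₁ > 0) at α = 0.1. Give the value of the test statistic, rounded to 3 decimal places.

t = 0.945

H₀: β₁ = 0 vs H₁: β₁ > 0.
t = (b₁ − β₁⁰)/SE = 0.363 / 0.384 = 0.945.
df = n − 2 = 155 − 2 = 153.
One-sided p ≈ 0.1730, which is ≥ 0.1, so fail to reject H₀.
The data do not give significant evidence that the true slope on waist circumference is positive.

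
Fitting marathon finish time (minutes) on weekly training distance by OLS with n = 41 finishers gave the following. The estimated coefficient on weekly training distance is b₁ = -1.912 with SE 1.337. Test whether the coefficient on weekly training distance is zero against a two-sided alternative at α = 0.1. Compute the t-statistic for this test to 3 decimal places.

t = -1.430

H₀: β₁ = 0 vs H₁: β₁ ≠ 0.
t = (b₁ − β₁⁰)/SE = -1.912 / 1.337 = -1.430.
df = n − 2 = 41 − 2 = 39.
Two-sided p ≈ 0.1607, which is ≥ 0.1, so fail to reject H₀.
The data do not give significant evidence of an association between weekly training distance and marathon finish time.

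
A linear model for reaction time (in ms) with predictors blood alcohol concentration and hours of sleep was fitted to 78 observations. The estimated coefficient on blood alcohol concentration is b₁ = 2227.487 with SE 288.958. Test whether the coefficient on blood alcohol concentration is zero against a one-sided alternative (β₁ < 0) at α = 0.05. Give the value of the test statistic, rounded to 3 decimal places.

H₀: β₁ = 0 vs H₁: β₁ < 0.
t = (b₁ − β₁⁰)/SE = 2227.487 / 288.958 = 7.709.
df = n − k − 1 = 78 − 2 − 1 = 75.
One-sided p ≈ 1.0000, which is ≥ 0.05, so fail to reject H₀.
The data do not give significant evidence that the true slope on blood alcohol concentration is negative, holding the other predictors fixed.

t = 7.709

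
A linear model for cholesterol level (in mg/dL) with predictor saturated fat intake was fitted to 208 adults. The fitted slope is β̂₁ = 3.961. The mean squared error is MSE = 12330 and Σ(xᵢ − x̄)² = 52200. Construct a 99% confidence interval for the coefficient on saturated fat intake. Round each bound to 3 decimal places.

(2.697, 5.225)

SE(β̂₁) = √(MSE/Sₓₓ) = √(12330/52200) = 0.486011.
df = n − 2 = 206.
t* = t_{0.005, 206} = 2.599906.
Margin = t* × SE = 2.599906 × 0.486011 = 1.26358.
CI: 3.961 ± 1.26358 → (2.697, 5.225).
With 99% confidence, each one-unit increase in saturated fat intake is associated with a change of between 2.697 and 5.225 mg/dL in cholesterol level.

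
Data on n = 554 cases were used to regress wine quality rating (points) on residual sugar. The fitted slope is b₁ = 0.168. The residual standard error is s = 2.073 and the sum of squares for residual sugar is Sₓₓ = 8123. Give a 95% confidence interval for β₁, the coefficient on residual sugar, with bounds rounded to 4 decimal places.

(0.1228, 0.2132)

SE(b₁) = s/√Sₓₓ = 2.073/√8123 = 0.0230007.
df = n − 2 = 552.
t* = t_{0.025, 552} = 1.964271.
Margin = t* × SE = 1.964271 × 0.0230007 = 0.045180.
CI: 0.168 ± 0.045180 → (0.1228, 0.2132).
With 95% confidence, each one-unit increase in residual sugar is associated with a change of between 0.1228 and 0.2132 points in wine quality rating.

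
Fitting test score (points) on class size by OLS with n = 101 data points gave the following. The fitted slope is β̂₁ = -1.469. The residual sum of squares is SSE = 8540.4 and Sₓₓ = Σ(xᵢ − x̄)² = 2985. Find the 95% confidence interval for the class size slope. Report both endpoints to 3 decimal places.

(-1.806, -1.132)

MSE = SSE/(n − 2) = 8540.4/99 = 86.2667.
SE(β̂₁) = √(MSE/Sₓₓ) = √(86.2667/2985) = 0.17.
df = n − 2 = 99.
t* = t_{0.025, 99} = 1.984217.
Margin = t* × SE = 1.984217 × 0.17 = 0.33732.
CI: -1.469 ± 0.33732 → (-1.806, -1.132).
With 95% confidence, each one-unit increase in class size is associated with a change of between -1.806 and -1.132 points in test score.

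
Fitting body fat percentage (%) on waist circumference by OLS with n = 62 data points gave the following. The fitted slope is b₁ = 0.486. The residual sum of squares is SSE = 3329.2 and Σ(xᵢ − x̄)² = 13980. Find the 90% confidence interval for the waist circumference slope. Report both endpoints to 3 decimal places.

MSE = SSE/(n − 2) = 3329.2/60 = 55.4867.
SE(b₁) = √(MSE/Sₓₓ) = √(55.4867/13980) = 0.063.
df = n − 2 = 60.
t* = t_{0.05, 60} = 1.670649.
Margin = t* × SE = 1.670649 × 0.063 = 0.10525.
CI: 0.486 ± 0.10525 → (0.381, 0.591).
With 90% confidence, each one-unit increase in waist circumference is associated with a change of between 0.381 and 0.591 % in body fat percentage.

(0.381, 0.591)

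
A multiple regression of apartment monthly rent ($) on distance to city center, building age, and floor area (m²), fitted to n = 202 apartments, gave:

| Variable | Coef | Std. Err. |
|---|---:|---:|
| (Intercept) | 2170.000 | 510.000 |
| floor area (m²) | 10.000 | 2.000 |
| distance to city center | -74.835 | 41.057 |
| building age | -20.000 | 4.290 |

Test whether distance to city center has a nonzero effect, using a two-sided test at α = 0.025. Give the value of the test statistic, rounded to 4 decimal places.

t = -1.8227

Read off: b = -74.835, SE = 41.057 for distance to city center.
H₀: β₁ = 0 vs H₁: β₁ ≠ 0.
t = -74.835 / 41.057 = -1.8227.
df = n − k − 1 = 202 − 3 − 1 = 198.
Two-sided p ≈ 0.0699, which is ≥ 0.025, so fail to reject H₀.
The data do not give significant evidence of an association between distance to city center and apartment monthly rent, after adjusting for the other predictors.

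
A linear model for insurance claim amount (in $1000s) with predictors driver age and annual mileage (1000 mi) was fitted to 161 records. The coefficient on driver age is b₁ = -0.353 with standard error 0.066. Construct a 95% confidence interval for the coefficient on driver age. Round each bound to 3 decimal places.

(-0.483, -0.223)

df = n − k − 1 = 161 − 2 − 1 = 158.
t* = t_{0.025, 158} = 1.975092.
Margin = t* × SE = 1.975092 × 0.066 = 0.13036.
CI: -0.353 ± 0.13036 → (-0.483, -0.223).
With 95% confidence, each one-unit increase in driver age is associated with a change of between -0.483 and -0.223 $1000s in insurance claim amount, holding the other predictors fixed.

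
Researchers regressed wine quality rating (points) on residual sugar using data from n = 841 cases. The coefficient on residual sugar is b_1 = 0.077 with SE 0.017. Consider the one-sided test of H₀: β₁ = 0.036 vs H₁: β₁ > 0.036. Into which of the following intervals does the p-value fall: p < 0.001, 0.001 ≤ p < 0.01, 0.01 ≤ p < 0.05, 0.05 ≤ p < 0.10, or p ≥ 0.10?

t = (0.077 − 0.036) / 0.017 = 2.412.
df = n − 2 = 841 − 2 = 839.
One-sided p = P(T_{839} > t) ≈ 0.0080.
So 0.001 ≤ p < 0.01.

0.001 ≤ p < 0.01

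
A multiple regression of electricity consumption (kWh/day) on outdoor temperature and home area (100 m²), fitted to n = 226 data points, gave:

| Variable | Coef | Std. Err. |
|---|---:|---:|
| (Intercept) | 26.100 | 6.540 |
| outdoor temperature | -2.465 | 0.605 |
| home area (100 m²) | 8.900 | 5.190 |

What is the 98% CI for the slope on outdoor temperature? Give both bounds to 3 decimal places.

Read off: b = -2.465, SE = 0.605 for outdoor temperature.
df = n − k − 1 = 226 − 2 − 1 = 223.
t* = t_{0.01, 223} = 2.343186.
Margin = t* × SE = 2.343186 × 0.605 = 1.41763.
CI: -2.465 ± 1.41763 → (-3.883, -1.047).

(-3.883, -1.047)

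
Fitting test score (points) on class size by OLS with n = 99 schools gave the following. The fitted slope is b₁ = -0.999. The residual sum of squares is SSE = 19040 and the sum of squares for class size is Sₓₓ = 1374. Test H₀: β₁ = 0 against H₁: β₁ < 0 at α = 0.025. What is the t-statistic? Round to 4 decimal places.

t = -2.6431

MSE = SSE/(n − 2) = 19040/97 = 196.289.
SE(b₁) = √(MSE/Sₓₓ) = √(196.289/1374) = 0.377967.
t = -0.999 / 0.377967 = -2.6431.
df = n − 2 = 97.
One-sided p ≈ 0.0048, which is < 0.025, so reject H₀.
There is evidence that the true slope on class size is negative.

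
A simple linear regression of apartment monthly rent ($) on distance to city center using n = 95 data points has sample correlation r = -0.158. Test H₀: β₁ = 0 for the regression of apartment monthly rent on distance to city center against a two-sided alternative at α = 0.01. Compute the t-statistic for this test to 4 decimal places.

t = -1.5431

t = r·√(n − 2)/√(1 − r²) = -0.158·√93/√0.975036 = -1.5431.
df = n − 2 = 93.
Two-sided p ≈ 0.1262, which is ≥ 0.01, so fail to reject H₀.
The data do not give significant evidence of a linear association between distance to city center and apartment monthly rent.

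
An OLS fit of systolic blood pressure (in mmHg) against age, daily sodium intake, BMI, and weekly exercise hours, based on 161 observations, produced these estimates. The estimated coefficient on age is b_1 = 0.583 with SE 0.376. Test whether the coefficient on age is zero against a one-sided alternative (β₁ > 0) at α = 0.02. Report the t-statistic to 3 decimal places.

H₀: β₁ = 0 vs H₁: β₁ > 0.
t = (b_1 − β₁⁰)/SE = 0.583 / 0.376 = 1.551.
df = n − k − 1 = 161 − 4 − 1 = 156.
One-sided p ≈ 0.0615, which is ≥ 0.02, so fail to reject H₀.
The data do not give significant evidence that the true slope on age is positive, holding the other predictors fixed.

t = 1.551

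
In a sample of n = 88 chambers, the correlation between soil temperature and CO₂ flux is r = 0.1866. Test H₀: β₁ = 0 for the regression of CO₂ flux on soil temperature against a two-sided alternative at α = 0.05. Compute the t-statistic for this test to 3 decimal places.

t = r·√(n − 2)/√(1 − r²) = 0.1866·√86/√0.96518 = 1.761.
df = n − 2 = 86.
Two-sided p ≈ 0.0817, which is ≥ 0.05, so fail to reject H₀.
The data do not give significant evidence of a linear association between soil temperature and CO₂ flux.

t = 1.761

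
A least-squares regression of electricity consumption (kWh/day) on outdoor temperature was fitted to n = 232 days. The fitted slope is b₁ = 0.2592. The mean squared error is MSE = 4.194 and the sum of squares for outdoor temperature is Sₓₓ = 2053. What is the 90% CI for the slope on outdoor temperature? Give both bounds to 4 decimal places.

(0.1846, 0.3338)

SE(b₁) = √(MSE/Sₓₓ) = √(4.194/2053) = 0.0451981.
df = n − 2 = 230.
t* = t_{0.05, 230} = 1.651506.
Margin = t* × SE = 1.651506 × 0.0451981 = 0.074645.
CI: 0.2592 ± 0.074645 → (0.1846, 0.3338).
With 90% confidence, each one-unit increase in outdoor temperature is associated with a change of between 0.1846 and 0.3338 kWh/day in electricity consumption.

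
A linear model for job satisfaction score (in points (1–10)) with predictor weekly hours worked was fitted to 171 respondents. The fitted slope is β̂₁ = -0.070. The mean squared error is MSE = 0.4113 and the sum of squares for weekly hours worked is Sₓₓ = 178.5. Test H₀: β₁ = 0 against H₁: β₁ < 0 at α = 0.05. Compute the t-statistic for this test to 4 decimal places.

t = -1.4583

SE(β̂₁) = √(MSE/Sₓₓ) = √(0.4113/178.5) = 0.0480021.
t = -0.070 / 0.0480021 = -1.4583.
df = n − 2 = 169.
One-sided p ≈ 0.0733, which is ≥ 0.05, so fail to reject H₀.
The data do not give significant evidence that the true slope on weekly hours worked is negative.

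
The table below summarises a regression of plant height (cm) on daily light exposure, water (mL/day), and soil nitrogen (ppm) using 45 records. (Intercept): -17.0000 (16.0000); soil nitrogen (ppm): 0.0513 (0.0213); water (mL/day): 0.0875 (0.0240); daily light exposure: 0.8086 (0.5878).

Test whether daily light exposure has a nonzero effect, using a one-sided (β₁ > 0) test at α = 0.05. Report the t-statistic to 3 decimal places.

t = 1.376

Read off: b = 0.8086, SE = 0.5878 for daily light exposure.
H₀: β₁ = 0 vs H₁: β₁ > 0.
t = 0.8086 / 0.5878 = 1.376.
df = n − k − 1 = 45 − 3 − 1 = 41.
One-sided p ≈ 0.0882, which is ≥ 0.05, so fail to reject H₀.
The data do not give significant evidence that the true slope on daily light exposure is positive, holding the other predictors fixed.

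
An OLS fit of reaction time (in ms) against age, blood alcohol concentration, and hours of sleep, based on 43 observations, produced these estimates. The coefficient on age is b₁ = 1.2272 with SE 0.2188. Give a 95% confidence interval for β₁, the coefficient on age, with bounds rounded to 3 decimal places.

(0.785, 1.670)

df = n − k − 1 = 43 − 3 − 1 = 39.
t* = t_{0.025, 39} = 2.022691.
Margin = t* × SE = 2.022691 × 0.2188 = 0.44256.
CI: 1.2272 ± 0.44256 → (0.785, 1.670).
With 95% confidence, each one-unit increase in age is associated with a change of between 0.785 and 1.670 ms in reaction time, holding the other predictors fixed.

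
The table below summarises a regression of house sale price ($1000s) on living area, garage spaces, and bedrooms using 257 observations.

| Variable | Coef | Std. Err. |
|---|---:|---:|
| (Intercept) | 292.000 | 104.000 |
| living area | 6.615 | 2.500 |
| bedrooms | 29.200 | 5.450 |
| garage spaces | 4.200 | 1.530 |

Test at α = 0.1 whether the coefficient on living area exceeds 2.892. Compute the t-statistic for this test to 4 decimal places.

t = 1.4892

Read off: b = 6.615, SE = 2.500 for living area.
H₀: β₁ = 2.892 vs H₁: β₁ > 2.892.
t = (6.615 − 2.892) / 2.500 = 1.4892.
df = n − k − 1 = 257 − 3 − 1 = 253.
One-sided p ≈ 0.0688, which is < 0.1, so reject H₀.
There is evidence that the true slope on living area exceeds 2.892 $1000s per unit, holding the other predictors fixed.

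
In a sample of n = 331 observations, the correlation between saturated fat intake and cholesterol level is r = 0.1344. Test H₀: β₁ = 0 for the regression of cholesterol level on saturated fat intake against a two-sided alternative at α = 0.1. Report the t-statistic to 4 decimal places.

t = 2.4601

t = r·√(n − 2)/√(1 − r²) = 0.1344·√329/√0.981937 = 2.4601.
df = n − 2 = 329.
Two-sided p ≈ 0.0144, which is < 0.1, so reject H₀.
There is evidence of a linear association between saturated fat intake and cholesterol level.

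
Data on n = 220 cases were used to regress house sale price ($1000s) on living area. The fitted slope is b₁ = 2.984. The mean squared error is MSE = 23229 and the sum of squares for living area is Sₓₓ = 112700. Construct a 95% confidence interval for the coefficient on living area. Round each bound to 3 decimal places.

(2.089, 3.879)

SE(b₁) = √(MSE/Sₓₓ) = √(23229/112700) = 0.453997.
df = n − 2 = 218.
t* = t_{0.025, 218} = 1.970906.
Margin = t* × SE = 1.970906 × 0.453997 = 0.89479.
CI: 2.984 ± 0.89479 → (2.089, 3.879).
With 95% confidence, each one-unit increase in living area is associated with a change of between 2.089 and 3.879 $1000s in house sale price.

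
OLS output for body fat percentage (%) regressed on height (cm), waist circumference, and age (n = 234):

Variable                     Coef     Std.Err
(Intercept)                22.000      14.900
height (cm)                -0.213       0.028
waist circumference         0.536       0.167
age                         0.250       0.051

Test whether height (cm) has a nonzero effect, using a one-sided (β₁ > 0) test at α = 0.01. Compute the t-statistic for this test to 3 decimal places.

t = -7.607

Read off: b = -0.213, SE = 0.028 for height (cm).
H₀: β₁ = 0 vs H₁: β₁ > 0.
t = -0.213 / 0.028 = -7.607.
df = n − k − 1 = 234 − 3 − 1 = 230.
One-sided p ≈ 1.0000, which is ≥ 0.01, so fail to reject H₀.
The data do not give significant evidence that the true slope on height (cm) is positive, holding the other predictors fixed.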